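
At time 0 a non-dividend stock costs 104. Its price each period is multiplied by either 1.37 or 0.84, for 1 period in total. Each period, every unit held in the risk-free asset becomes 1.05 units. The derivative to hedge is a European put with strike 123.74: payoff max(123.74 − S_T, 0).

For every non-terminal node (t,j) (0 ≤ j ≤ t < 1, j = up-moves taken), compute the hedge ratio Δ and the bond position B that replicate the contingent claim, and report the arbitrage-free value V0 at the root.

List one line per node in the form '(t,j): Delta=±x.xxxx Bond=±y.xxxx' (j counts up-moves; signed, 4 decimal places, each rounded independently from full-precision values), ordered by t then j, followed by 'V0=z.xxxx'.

No-arbitrage ⇒ martingale measure with p* = (R−d)/(u−d) = 0.3962.
Payoff layer (t=1): V(1,0)=36.3800, V(1,1)=0.0000
(0,0): S=104.0000. Δ = (V_up−V_dn)/(S_up−S_dn) = (0.0000−36.3800)/(142.4800−87.3600) = -0.6600. V = [p*·0.0000 + (1−p*)·36.3800]/1.05 = 20.9193. B = V − Δ·S = 89.5608.
Self-financing check: at every node Δ·S+B equals the discounted successor values.

(0,0): Delta=-0.6600 Bond=89.5608
V0=20.9193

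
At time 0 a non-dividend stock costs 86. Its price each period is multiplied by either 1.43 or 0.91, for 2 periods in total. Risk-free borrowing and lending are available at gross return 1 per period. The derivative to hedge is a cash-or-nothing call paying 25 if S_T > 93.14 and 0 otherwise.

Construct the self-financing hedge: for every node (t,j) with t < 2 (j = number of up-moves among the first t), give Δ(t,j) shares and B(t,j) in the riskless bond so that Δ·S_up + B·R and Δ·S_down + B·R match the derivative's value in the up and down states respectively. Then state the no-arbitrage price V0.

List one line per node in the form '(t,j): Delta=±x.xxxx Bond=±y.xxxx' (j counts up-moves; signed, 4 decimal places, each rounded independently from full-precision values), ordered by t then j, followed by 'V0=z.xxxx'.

Since d<R<u, set p* = (R−d)/(u−d) = 0.1731; price each node as the discounted p*-expectation of its children.
At expiry t=2: V(2,0)=0.0000, V(2,1)=25.0000, V(2,2)=25.0000
Node (1,0) S=78.2600: V=(p*·25.0000+(1−p*)·0.0000)/1=4.3269; Δ=(25.0000−0.0000)/(111.9118−71.2166)=0.6143; B=V−Δ·S=-43.7500
Node (1,1) S=122.9800: V=(p*·25.0000+(1−p*)·25.0000)/1=25.0000; Δ=(25.0000−25.0000)/(175.8614−111.9118)=0.0000; B=V−Δ·S=25.0000
Node (0,0) S=86.0000: V=(p*·25.0000+(1−p*)·4.3269)/1=7.9050; Δ=(25.0000−4.3269)/(122.9800−78.2600)=0.4623; B=V−Δ·S=-31.8510
Each (Δ,B) replicates both successor values, so the strategy is self-financing and V0 is arbitrage-free.

(0,0): Delta=0.4623 Bond=-31.8510
(1,0): Delta=0.6143 Bond=-43.7500
(1,1): Delta=0.0000 Bond=25.0000
V0=7.9050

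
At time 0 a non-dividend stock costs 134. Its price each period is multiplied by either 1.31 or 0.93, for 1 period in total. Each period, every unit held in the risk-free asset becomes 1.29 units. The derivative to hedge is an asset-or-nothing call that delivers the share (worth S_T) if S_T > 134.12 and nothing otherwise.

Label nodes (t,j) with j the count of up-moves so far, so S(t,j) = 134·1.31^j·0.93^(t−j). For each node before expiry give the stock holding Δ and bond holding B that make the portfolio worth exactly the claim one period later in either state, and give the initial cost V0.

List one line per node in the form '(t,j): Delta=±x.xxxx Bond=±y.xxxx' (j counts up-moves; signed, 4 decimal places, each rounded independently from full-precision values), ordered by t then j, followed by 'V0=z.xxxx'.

(0,0): Delta=3.4474 Bond=-333.0318
V0=128.9155

The replicating-portfolio and risk-neutral prices coincide; use p* = (1.29−0.93)/(1.31−0.93) = 0.9474 for the latter.
At expiry t=1: V(1,0)=0.0000, V(1,1)=175.5400
(0,0): S=134.0000. Δ = (V_up−V_dn)/(S_up−S_dn) = (175.5400−0.0000)/(175.5400−124.6200) = 3.4474. V = [p*·175.5400 + (1−p*)·0.0000]/1.29 = 128.9155. B = V − Δ·S = -333.0318.
Root portfolio cost Δ·134+B reproduces V0=128.9155.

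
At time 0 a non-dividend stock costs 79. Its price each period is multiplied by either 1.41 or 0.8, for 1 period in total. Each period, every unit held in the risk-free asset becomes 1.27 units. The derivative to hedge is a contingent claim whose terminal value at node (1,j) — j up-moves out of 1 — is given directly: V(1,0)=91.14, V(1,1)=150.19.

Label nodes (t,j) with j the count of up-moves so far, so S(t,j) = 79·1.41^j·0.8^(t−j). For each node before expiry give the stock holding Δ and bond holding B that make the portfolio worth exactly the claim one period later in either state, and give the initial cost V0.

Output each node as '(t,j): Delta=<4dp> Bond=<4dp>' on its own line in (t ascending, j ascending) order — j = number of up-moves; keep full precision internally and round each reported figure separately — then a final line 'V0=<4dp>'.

(0,0): Delta=1.2254 Bond=10.7853
V0=107.5886

The replicating-portfolio and risk-neutral prices coincide; use p* = (1.27−0.8)/(1.41−0.8) = 0.7705 for the latter.
Payoff layer (t=1): V(1,0)=91.1400, V(1,1)=150.1900
Node (0,0) S=79.0000: V=(p*·150.1900+(1−p*)·91.1400)/1.27=107.5886; Δ=(150.1900−91.1400)/(111.3900−63.2000)=1.2254; B=V−Δ·S=10.7853
Check: Δ(0,0)·S0 + B(0,0) = 107.5886 = V0.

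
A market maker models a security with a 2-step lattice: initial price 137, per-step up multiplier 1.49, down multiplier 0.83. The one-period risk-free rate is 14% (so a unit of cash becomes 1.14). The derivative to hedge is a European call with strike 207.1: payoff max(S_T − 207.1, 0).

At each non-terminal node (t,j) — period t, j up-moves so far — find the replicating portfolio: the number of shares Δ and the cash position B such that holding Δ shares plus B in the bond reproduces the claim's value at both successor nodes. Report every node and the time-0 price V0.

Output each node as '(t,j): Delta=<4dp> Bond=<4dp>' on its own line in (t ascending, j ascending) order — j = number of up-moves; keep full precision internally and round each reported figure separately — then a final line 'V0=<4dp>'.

(0,0): Delta=0.4422 Bond=-44.1118
(1,0): Delta=0.0000 Bond=0.0000
(1,1): Delta=0.7204 Bond=-107.0635
V0=16.4755

Under the risk-neutral measure, an up-move has probability p* = (R−d)/(u−d) = 0.4697 and values discount at R = 1.14.
Terminal values V(2,·): V(2,0)=0.0000, V(2,1)=0.0000, V(2,2)=97.0537
  t=1,j=0: stock 113.7100 → up 169.4279 (V=0.0000), down 94.3793 (V=0.0000). Price 0.0000; hedge Δ=0.0000, bond B=0.0000.
  t=1,j=1: stock 204.1300 → up 304.1537 (V=97.0537), down 169.4279 (V=0.0000). Price 39.9876; hedge Δ=0.7204, bond B=-107.0635.
  t=0,j=0: stock 137.0000 → up 204.1300 (V=39.9876), down 113.7100 (V=0.0000). Price 16.4755; hedge Δ=0.4422, bond B=-44.1118.
Each (Δ,B) replicates both successor values, so the strategy is self-financing and V0 is arbitrage-free.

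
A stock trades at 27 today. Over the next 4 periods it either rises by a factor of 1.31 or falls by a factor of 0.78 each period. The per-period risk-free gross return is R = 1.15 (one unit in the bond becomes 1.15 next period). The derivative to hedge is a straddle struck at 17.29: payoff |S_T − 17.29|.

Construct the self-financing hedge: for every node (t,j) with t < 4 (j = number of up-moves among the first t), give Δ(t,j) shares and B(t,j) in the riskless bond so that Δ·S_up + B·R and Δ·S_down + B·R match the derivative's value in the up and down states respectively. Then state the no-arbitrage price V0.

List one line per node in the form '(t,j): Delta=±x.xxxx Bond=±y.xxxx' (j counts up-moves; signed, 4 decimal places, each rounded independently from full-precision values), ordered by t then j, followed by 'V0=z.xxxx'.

(0,0): Delta=0.9740 Bond=-9.0692
(1,0): Delta=0.8873 Bond=-8.6043
(1,1): Delta=0.9963 Bond=-11.2188
(2,0): Delta=0.5200 Bond=-3.8621
(2,1): Delta=0.9819 Bond=-12.5038
(2,2): Delta=1.0000 Bond=-13.0737
(3,0): Delta=-1.0000 Bond=15.0348
(3,1): Delta=0.9114 Bond=-12.8636
(3,2): Delta=1.0000 Bond=-15.0348
(3,3): Delta=1.0000 Bond=-15.0348
V0=17.2281

Under the risk-neutral measure, an up-move has probability p* = (R−d)/(u−d) = 0.6981 and values discount at R = 1.15.
Terminal values V(4,·): V(4,0)=7.2959, V(4,1)=0.5051, V(4,2)=10.9000, V(4,3)=30.0548, V(4,4)=62.2250
  t=3,j=0: stock 12.8129 → up 16.7849 (V=0.5051), down 9.9941 (V=7.2959). Price 2.2219; hedge Δ=-1.0000, bond B=15.0348.
  t=3,j=1: stock 21.5191 → up 28.1900 (V=10.9000), down 16.7849 (V=0.5051). Price 6.7495; hedge Δ=0.9114, bond B=-12.8636.
  t=3,j=2: stock 36.1411 → up 47.3448 (V=30.0548), down 28.1900 (V=10.9000). Price 21.1063; hedge Δ=1.0000, bond B=-15.0348.
  t=3,j=3: stock 60.6985 → up 79.5150 (V=62.2250), down 47.3448 (V=30.0548). Price 45.6637; hedge Δ=1.0000, bond B=-15.0348.
  t=2,j=0: stock 16.4268 → up 21.5191 (V=6.7495), down 12.8129 (V=2.2219). Price 4.6806; hedge Δ=0.5200, bond B=-3.8621.
  t=2,j=1: stock 27.5886 → up 36.1411 (V=21.1063), down 21.5191 (V=6.7495). Price 14.5845; hedge Δ=0.9819, bond B=-12.5038.
  t=2,j=2: stock 46.3347 → up 60.6985 (V=45.6637), down 36.1411 (V=21.1063). Price 33.2610; hedge Δ=1.0000, bond B=-13.0737.
  t=1,j=0: stock 21.0600 → up 27.5886 (V=14.5845), down 16.4268 (V=4.6806). Price 10.0823; hedge Δ=0.8873, bond B=-8.6043.
  t=1,j=1: stock 35.3700 → up 46.3347 (V=33.2610), down 27.5886 (V=14.5845). Price 24.0198; hedge Δ=0.9963, bond B=-11.2188.
  t=0,j=0: stock 27.0000 → up 35.3700 (V=24.0198), down 21.0600 (V=10.0823). Price 17.2281; hedge Δ=0.9740, bond B=-9.0692.
The time-0 hedge costs 17.2281, which is the no-arbitrage price.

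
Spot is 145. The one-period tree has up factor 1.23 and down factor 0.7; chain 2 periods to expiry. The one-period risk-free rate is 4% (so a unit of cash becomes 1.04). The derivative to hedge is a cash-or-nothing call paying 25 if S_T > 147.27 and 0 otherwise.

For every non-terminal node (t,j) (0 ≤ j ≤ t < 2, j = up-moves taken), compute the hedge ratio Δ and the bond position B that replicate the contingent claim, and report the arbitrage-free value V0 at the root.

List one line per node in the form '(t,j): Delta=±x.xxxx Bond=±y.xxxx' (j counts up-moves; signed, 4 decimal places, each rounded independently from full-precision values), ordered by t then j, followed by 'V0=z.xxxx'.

The replicating-portfolio and risk-neutral prices coincide; use p* = (1.04−0.7)/(1.23−0.7) = 0.6415 for the latter.
Terminal values V(2,·): V(2,0)=0.0000, V(2,1)=0.0000, V(2,2)=25.0000
(1,0): S=101.5000. Δ = (V_up−V_dn)/(S_up−S_dn) = (0.0000−0.0000)/(124.8450−71.0500) = 0.0000. V = [p*·0.0000 + (1−p*)·0.0000]/1.04 = 0.0000. B = V − Δ·S = 0.0000.
(1,1): S=178.3500. Δ = (V_up−V_dn)/(S_up−S_dn) = (25.0000−0.0000)/(219.3705−124.8450) = 0.2645. V = [p*·25.0000 + (1−p*)·0.0000]/1.04 = 15.4209. B = V − Δ·S = -31.7489.
(0,0): S=145.0000. Δ = (V_up−V_dn)/(S_up−S_dn) = (15.4209−0.0000)/(178.3500−101.5000) = 0.2007. V = [p*·15.4209 + (1−p*)·0.0000]/1.04 = 9.5122. B = V − Δ·S = -19.5839.
Check: Δ(0,0)·S0 + B(0,0) = 9.5122 = V0.

(0,0): Delta=0.2007 Bond=-19.5839
(1,0): Delta=0.0000 Bond=0.0000
(1,1): Delta=0.2645 Bond=-31.7489
V0=9.5122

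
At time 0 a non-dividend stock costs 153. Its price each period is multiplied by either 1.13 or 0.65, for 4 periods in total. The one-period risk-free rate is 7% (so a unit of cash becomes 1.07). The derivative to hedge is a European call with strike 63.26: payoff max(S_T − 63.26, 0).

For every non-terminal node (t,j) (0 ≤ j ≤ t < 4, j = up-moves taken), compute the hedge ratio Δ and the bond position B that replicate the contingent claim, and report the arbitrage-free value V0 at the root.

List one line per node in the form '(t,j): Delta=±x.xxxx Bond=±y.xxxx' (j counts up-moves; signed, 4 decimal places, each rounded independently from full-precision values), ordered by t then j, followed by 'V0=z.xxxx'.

Risk-neutral probability p* = (R−d)/(u−d) = (1.07−0.65)/(1.13−0.65) = 0.8750.
Terminal payoffs: V(4,0)=0.0000, V(4,1)=0.0000, V(4,2)=19.2820, V(4,3)=80.2361, V(4,4)=186.2025
(3,0): S=42.0176. Δ = (V_up−V_dn)/(S_up−S_dn) = (0.0000−0.0000)/(47.4799−27.3115) = 0.0000. V = [p*·0.0000 + (1−p*)·0.0000]/1.07 = 0.0000. B = V − Δ·S = 0.0000.
(3,1): S=73.0460. Δ = (V_up−V_dn)/(S_up−S_dn) = (19.2820−0.0000)/(82.5420−47.4799) = 0.5499. V = [p*·19.2820 + (1−p*)·0.0000]/1.07 = 15.7680. B = V − Δ·S = -24.4029.
(3,2): S=126.9877. Δ = (V_up−V_dn)/(S_up−S_dn) = (80.2361−19.2820)/(143.4961−82.5420) = 1.0000. V = [p*·80.2361 + (1−p*)·19.2820]/1.07 = 67.8662. B = V − Δ·S = -59.1215.
(3,3): S=220.7632. Δ = (V_up−V_dn)/(S_up−S_dn) = (186.2025−80.2361)/(249.4625−143.4961) = 1.0000. V = [p*·186.2025 + (1−p*)·80.2361]/1.07 = 161.6417. B = V − Δ·S = -59.1215.
(2,0): S=64.6425. Δ = (V_up−V_dn)/(S_up−S_dn) = (15.7680−0.0000)/(73.0460−42.0176) = 0.5082. V = [p*·15.7680 + (1−p*)·0.0000]/1.07 = 12.8944. B = V − Δ·S = -19.9556.
(2,1): S=112.3785. Δ = (V_up−V_dn)/(S_up−S_dn) = (67.8662−15.7680)/(126.9877−73.0460) = 0.9658. V = [p*·67.8662 + (1−p*)·15.7680]/1.07 = 57.3401. B = V − Δ·S = -51.1978.
(2,2): S=195.3657. Δ = (V_up−V_dn)/(S_up−S_dn) = (161.6417−67.8662)/(220.7632−126.9877) = 1.0000. V = [p*·161.6417 + (1−p*)·67.8662]/1.07 = 140.1120. B = V − Δ·S = -55.2537.
(1,0): S=99.4500. Δ = (V_up−V_dn)/(S_up−S_dn) = (57.3401−12.8944)/(112.3785−64.6425) = 0.9311. V = [p*·57.3401 + (1−p*)·12.8944]/1.07 = 48.3966. B = V − Δ·S = -44.1986.
(1,1): S=172.8900. Δ = (V_up−V_dn)/(S_up−S_dn) = (140.1120−57.3401)/(195.3657−112.3785) = 0.9974. V = [p*·140.1120 + (1−p*)·57.3401]/1.07 = 121.2762. B = V − Δ·S = -51.1652.
(0,0): S=153.0000. Δ = (V_up−V_dn)/(S_up−S_dn) = (121.2762−48.3966)/(172.8900−99.4500) = 0.9924. V = [p*·121.2762 + (1−p*)·48.3966]/1.07 = 104.8282. B = V − Δ·S = -47.0041.
Each (Δ,B) replicates both successor values, so the strategy is self-financing and V0 is arbitrage-free.

(0,0): Delta=0.9924 Bond=-47.0041
(1,0): Delta=0.9311 Bond=-44.1986
(1,1): Delta=0.9974 Bond=-51.1652
(2,0): Delta=0.5082 Bond=-19.9556
(2,1): Delta=0.9658 Bond=-51.1978
(2,2): Delta=1.0000 Bond=-55.2537
(3,0): Delta=0.0000 Bond=0.0000
(3,1): Delta=0.5499 Bond=-24.4029
(3,2): Delta=1.0000 Bond=-59.1215
(3,3): Delta=1.0000 Bond=-59.1215
V0=104.8282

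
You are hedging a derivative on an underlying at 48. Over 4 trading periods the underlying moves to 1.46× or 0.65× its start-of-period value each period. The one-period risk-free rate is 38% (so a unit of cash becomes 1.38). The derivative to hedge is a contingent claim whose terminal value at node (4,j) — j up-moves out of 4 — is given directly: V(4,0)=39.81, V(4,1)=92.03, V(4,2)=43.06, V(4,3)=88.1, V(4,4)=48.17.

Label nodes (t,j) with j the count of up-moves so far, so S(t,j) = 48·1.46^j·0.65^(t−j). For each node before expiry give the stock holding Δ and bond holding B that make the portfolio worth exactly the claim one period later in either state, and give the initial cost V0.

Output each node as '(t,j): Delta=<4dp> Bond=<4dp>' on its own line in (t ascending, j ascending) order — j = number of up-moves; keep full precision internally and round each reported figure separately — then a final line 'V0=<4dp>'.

(0,0): Delta=-0.1921 Bond=25.6624
(1,0): Delta=0.5896 Bond=11.0258
(1,1): Delta=-0.2303 Bond=38.0869
(2,0): Delta=-1.7194 Bond=62.0402
(2,1): Delta=0.7022 Bond=10.0841
(2,2): Delta=-0.2758 Bond=57.2148
(3,0): Delta=4.8907 Bond=-1.5181
(3,1): Delta=-2.0419 Bond=95.1644
(3,2): Delta=0.8361 Bond=5.0122
(3,3): Delta=-0.3300 Bond=87.0598
V0=16.4406

Since d<R<u, set p* = (R−d)/(u−d) = 0.9012; price each node as the discounted p*-expectation of its children.
At expiry t=4: V(4,0)=39.8100, V(4,1)=92.0300, V(4,2)=43.0600, V(4,3)=88.1000, V(4,4)=48.1700
(3,0): S=13.1820. Δ = (V_up−V_dn)/(S_up−S_dn) = (92.0300−39.8100)/(19.2457−8.5683) = 4.8907. V = [p*·92.0300 + (1−p*)·39.8100]/1.38 = 62.9511. B = V − Δ·S = -1.5181.
(3,1): S=29.6088. Δ = (V_up−V_dn)/(S_up−S_dn) = (43.0600−92.0300)/(43.2288−19.2457) = -2.0419. V = [p*·43.0600 + (1−p*)·92.0300]/1.38 = 34.7076. B = V − Δ·S = 95.1644.
(3,2): S=66.5059. Δ = (V_up−V_dn)/(S_up−S_dn) = (88.1000−43.0600)/(97.0986−43.2288) = 0.8361. V = [p*·88.1000 + (1−p*)·43.0600]/1.38 = 60.6171. B = V − Δ·S = 5.0122.
(3,3): S=149.3825. Δ = (V_up−V_dn)/(S_up−S_dn) = (48.1700−88.1000)/(218.0985−97.0986) = -0.3300. V = [p*·48.1700 + (1−p*)·88.1000]/1.38 = 37.7636. B = V − Δ·S = 87.0598.
(2,0): S=20.2800. Δ = (V_up−V_dn)/(S_up−S_dn) = (34.7076−62.9511)/(29.6088−13.1820) = -1.7194. V = [p*·34.7076 + (1−p*)·62.9511]/1.38 = 27.1718. B = V − Δ·S = 62.0402.
(2,1): S=45.5520. Δ = (V_up−V_dn)/(S_up−S_dn) = (60.6171−34.7076)/(66.5059−29.6088) = 0.7022. V = [p*·60.6171 + (1−p*)·34.7076]/1.38 = 42.0711. B = V − Δ·S = 10.0841.
(2,2): S=102.3168. Δ = (V_up−V_dn)/(S_up−S_dn) = (37.7636−60.6171)/(149.3825−66.5059) = -0.2758. V = [p*·37.7636 + (1−p*)·60.6171]/1.38 = 29.0005. B = V − Δ·S = 57.2148.
(1,0): S=31.2000. Δ = (V_up−V_dn)/(S_up−S_dn) = (42.0711−27.1718)/(45.5520−20.2800) = 0.5896. V = [p*·42.0711 + (1−p*)·27.1718]/1.38 = 29.4200. B = V − Δ·S = 11.0258.
(1,1): S=70.0800. Δ = (V_up−V_dn)/(S_up−S_dn) = (29.0005−42.0711)/(102.3168−45.5520) = -0.2303. V = [p*·29.0005 + (1−p*)·42.0711]/1.38 = 21.9503. B = V − Δ·S = 38.0869.
(0,0): S=48.0000. Δ = (V_up−V_dn)/(S_up−S_dn) = (21.9503−29.4200)/(70.0800−31.2000) = -0.1921. V = [p*·21.9503 + (1−p*)·29.4200]/1.38 = 16.4406. B = V − Δ·S = 25.6624.
Check: Δ(0,0)·S0 + B(0,0) = 16.4406 = V0.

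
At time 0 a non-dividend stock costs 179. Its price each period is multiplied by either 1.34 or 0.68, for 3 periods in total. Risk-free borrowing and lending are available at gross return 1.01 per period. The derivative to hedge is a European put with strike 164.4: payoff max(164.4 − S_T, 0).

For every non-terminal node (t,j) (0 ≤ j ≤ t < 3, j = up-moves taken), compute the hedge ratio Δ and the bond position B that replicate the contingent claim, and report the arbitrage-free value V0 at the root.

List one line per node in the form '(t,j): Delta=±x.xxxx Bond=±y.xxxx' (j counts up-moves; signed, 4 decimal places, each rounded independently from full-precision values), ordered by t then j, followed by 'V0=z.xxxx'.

(0,0): Delta=-0.3352 Bond=92.5935
(1,0): Delta=-0.6662 Bond=133.8096
(1,1): Delta=-0.1673 Bond=53.2293
(2,0): Delta=-1.0000 Bond=162.7723
(2,1): Delta=-0.4969 Bond=107.5231
(2,2): Delta=0.0000 Bond=0.0000
V0=32.5855

Risk-neutral probability p* = (R−d)/(u−d) = (1.01−0.68)/(1.34−0.68) = 0.5000.
At expiry t=3: V(3,0)=108.1167, V(3,1)=53.4887, V(3,2)=0.0000, V(3,3)=0.0000
Node (2,0) S=82.7696: V=(p*·53.4887+(1−p*)·108.1167)/1.01=80.0027; Δ=(53.4887−108.1167)/(110.9113−56.2833)=-1.0000; B=V−Δ·S=162.7723
Node (2,1) S=163.1048: V=(p*·0.0000+(1−p*)·53.4887)/1.01=26.4796; Δ=(0.0000−53.4887)/(218.5604−110.9113)=-0.4969; B=V−Δ·S=107.5231
Node (2,2) S=321.4124: V=(p*·0.0000+(1−p*)·0.0000)/1.01=0.0000; Δ=(0.0000−0.0000)/(430.6926−218.5604)=0.0000; B=V−Δ·S=0.0000
Node (1,0) S=121.7200: V=(p*·26.4796+(1−p*)·80.0027)/1.01=52.7140; Δ=(26.4796−80.0027)/(163.1048−82.7696)=-0.6662; B=V−Δ·S=133.8096
Node (1,1) S=239.8600: V=(p*·0.0000+(1−p*)·26.4796)/1.01=13.1087; Δ=(0.0000−26.4796)/(321.4124−163.1048)=-0.1673; B=V−Δ·S=53.2293
Node (0,0) S=179.0000: V=(p*·13.1087+(1−p*)·52.7140)/1.01=32.5855; Δ=(13.1087−52.7140)/(239.8600−121.7200)=-0.3352; B=V−Δ·S=92.5935
Self-financing check: at every node Δ·S+B equals the discounted successor values.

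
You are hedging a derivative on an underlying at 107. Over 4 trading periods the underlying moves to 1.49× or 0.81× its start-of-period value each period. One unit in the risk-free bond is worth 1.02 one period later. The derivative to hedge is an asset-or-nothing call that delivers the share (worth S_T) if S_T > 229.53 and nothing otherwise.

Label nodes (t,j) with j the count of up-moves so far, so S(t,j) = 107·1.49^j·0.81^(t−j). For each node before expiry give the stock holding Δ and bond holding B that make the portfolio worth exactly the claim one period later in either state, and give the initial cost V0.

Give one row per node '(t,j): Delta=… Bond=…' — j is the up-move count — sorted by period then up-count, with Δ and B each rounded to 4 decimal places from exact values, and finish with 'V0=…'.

(0,0): Delta=0.8261 Bond=-62.3927
(1,0): Delta=0.4459 Bond=-30.6919
(1,1): Delta=1.2886 Bond=-137.3828
(2,0): Delta=0.0000 Bond=0.0000
(2,1): Delta=0.9885 Bond=-101.3710
(2,2): Delta=1.6538 Bond=-226.8780
(3,0): Delta=0.0000 Bond=0.0000
(3,1): Delta=0.0000 Bond=0.0000
(3,2): Delta=2.1912 Bond=-334.8139
(3,3): Delta=1.0000 Bond=0.0000
V0=25.9996

The replicating-portfolio and risk-neutral prices coincide; use p* = (1.02−0.81)/(1.49−0.81) = 0.3088 for the latter.
Payoff layer (t=4): V(4,0)=0.0000, V(4,1)=0.0000, V(4,2)=0.0000, V(4,3)=286.6999, V(4,4)=527.3863
  t=3,j=0: stock 56.8642 → up 84.7276 (V=0.0000), down 46.0600 (V=0.0000). Price 0.0000; hedge Δ=0.0000, bond B=0.0000.
  t=3,j=1: stock 104.6020 → up 155.8570 (V=0.0000), down 84.7276 (V=0.0000). Price 0.0000; hedge Δ=0.0000, bond B=0.0000.
  t=3,j=2: stock 192.4161 → up 286.6999 (V=286.6999), down 155.8570 (V=0.0000). Price 86.8036; hedge Δ=2.1912, bond B=-334.8139.
  t=3,j=3: stock 353.9505 → up 527.3863 (V=527.3863), down 286.6999 (V=286.6999). Price 353.9505; hedge Δ=1.0000, bond B=0.0000.
  t=2,j=0: stock 70.2027 → up 104.6020 (V=0.0000), down 56.8642 (V=0.0000). Price 0.0000; hedge Δ=0.0000, bond B=0.0000.
  t=2,j=1: stock 129.1383 → up 192.4161 (V=86.8036), down 104.6020 (V=0.0000). Price 26.2814; hedge Δ=0.9885, bond B=-101.3710.
  t=2,j=2: stock 237.5507 → up 353.9505 (V=353.9505), down 192.4161 (V=86.8036). Price 165.9852; hedge Δ=1.6538, bond B=-226.8780.
  t=1,j=0: stock 86.6700 → up 129.1383 (V=26.2814), down 70.2027 (V=0.0000). Price 7.9572; hedge Δ=0.4459, bond B=-30.6919.
  t=1,j=1: stock 159.4300 → up 237.5507 (V=165.9852), down 129.1383 (V=26.2814). Price 68.0639; hedge Δ=1.2886, bond B=-137.3828.
  t=0,j=0: stock 107.0000 → up 159.4300 (V=68.0639), down 86.6700 (V=7.9572). Price 25.9996; hedge Δ=0.8261, bond B=-62.3927.
Each (Δ,B) replicates both successor values, so the strategy is self-financing and V0 is arbitrage-free.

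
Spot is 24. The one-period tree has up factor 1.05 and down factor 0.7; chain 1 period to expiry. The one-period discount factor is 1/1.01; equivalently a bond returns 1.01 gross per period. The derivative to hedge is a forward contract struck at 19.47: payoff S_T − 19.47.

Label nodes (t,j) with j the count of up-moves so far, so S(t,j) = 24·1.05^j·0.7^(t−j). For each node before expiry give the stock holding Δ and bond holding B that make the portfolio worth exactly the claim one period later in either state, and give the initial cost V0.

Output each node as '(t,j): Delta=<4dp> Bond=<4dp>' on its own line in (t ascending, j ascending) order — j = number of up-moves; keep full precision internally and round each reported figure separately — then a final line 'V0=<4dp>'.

Since d<R<u, set p* = (R−d)/(u−d) = 0.8857; price each node as the discounted p*-expectation of its children.
Terminal values V(1,·): V(1,0)=-2.6700, V(1,1)=5.7300
(0,0): S=24.0000. Δ = (V_up−V_dn)/(S_up−S_dn) = (5.7300−-2.6700)/(25.2000−16.8000) = 1.0000. V = [p*·5.7300 + (1−p*)·-2.6700]/1.01 = 4.7228. B = V − Δ·S = -19.2772.
Self-financing check: at every node Δ·S+B equals the discounted successor values.

(0,0): Delta=1.0000 Bond=-19.2772
V0=4.7228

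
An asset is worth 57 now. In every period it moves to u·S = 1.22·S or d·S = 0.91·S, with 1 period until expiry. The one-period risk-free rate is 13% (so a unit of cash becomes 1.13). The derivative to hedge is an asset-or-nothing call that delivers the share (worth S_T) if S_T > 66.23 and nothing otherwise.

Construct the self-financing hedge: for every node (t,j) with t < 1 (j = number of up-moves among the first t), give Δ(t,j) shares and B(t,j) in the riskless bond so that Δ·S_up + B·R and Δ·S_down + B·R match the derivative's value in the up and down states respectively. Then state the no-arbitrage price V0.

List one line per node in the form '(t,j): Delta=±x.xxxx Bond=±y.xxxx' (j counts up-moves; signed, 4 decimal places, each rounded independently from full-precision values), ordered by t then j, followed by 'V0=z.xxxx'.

Under the risk-neutral measure, an up-move has probability p* = (R−d)/(u−d) = 0.7097 and values discount at R = 1.13.
Payoff layer (t=1): V(1,0)=0.0000, V(1,1)=69.5400
Node (0,0) S=57.0000: V=(p*·69.5400+(1−p*)·0.0000)/1.13=43.6734; Δ=(69.5400−0.0000)/(69.5400−51.8700)=3.9355; B=V−Δ·S=-180.6492
The time-0 hedge costs 43.6734, which is the no-arbitrage price.

(0,0): Delta=3.9355 Bond=-180.6492
V0=43.6734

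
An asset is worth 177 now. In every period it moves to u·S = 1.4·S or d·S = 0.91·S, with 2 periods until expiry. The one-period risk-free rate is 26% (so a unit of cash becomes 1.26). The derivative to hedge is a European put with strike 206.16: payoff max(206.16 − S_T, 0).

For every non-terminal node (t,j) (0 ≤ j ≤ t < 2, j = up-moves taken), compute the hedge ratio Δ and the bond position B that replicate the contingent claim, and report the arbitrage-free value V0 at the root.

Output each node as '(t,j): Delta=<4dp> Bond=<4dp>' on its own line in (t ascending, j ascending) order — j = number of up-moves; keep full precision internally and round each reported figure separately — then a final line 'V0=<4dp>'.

Under the risk-neutral measure, an up-move has probability p* = (R−d)/(u−d) = 0.7143 and values discount at R = 1.26.
Terminal payoffs: V(2,0)=59.5863, V(2,1)=0.0000, V(2,2)=0.0000
Node (1,0) S=161.0700: V=(p*·0.0000+(1−p*)·59.5863)/1.26=13.5116; Δ=(0.0000−59.5863)/(225.4980−146.5737)=-0.7550; B=V−Δ·S=135.1163
Node (1,1) S=247.8000: V=(p*·0.0000+(1−p*)·0.0000)/1.26=0.0000; Δ=(0.0000−0.0000)/(346.9200−225.4980)=0.0000; B=V−Δ·S=0.0000
Node (0,0) S=177.0000: V=(p*·0.0000+(1−p*)·13.5116)/1.26=3.0639; Δ=(0.0000−13.5116)/(247.8000−161.0700)=-0.1558; B=V−Δ·S=30.6386
Each (Δ,B) replicates both successor values, so the strategy is self-financing and V0 is arbitrage-free.

(0,0): Delta=-0.1558 Bond=30.6386
(1,0): Delta=-0.7550 Bond=135.1163
(1,1): Delta=0.0000 Bond=0.0000
V0=3.0639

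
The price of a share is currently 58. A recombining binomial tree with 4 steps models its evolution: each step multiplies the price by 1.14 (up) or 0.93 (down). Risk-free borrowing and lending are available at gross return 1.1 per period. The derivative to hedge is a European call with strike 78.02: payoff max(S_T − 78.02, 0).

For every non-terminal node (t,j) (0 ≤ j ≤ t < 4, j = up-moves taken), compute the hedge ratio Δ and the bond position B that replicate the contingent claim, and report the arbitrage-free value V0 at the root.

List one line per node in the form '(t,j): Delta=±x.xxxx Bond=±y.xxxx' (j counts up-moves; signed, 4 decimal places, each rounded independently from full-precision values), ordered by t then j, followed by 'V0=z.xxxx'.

Under the risk-neutral measure, an up-move has probability p* = (R−d)/(u−d) = 0.8095 and values discount at R = 1.1.
Terminal payoffs: V(4,0)=0.0000, V(4,1)=0.0000, V(4,2)=0.0000, V(4,3)=1.8945, V(4,4)=19.9397
(3,0): S=46.6527. Δ = (V_up−V_dn)/(S_up−S_dn) = (0.0000−0.0000)/(53.1841−43.3870) = 0.0000. V = [p*·0.0000 + (1−p*)·0.0000]/1.1 = 0.0000. B = V − Δ·S = 0.0000.
(3,1): S=57.1872. Δ = (V_up−V_dn)/(S_up−S_dn) = (0.0000−0.0000)/(65.1934−53.1841) = 0.0000. V = [p*·0.0000 + (1−p*)·0.0000]/1.1 = 0.0000. B = V − Δ·S = 0.0000.
(3,2): S=70.1004. Δ = (V_up−V_dn)/(S_up−S_dn) = (1.8945−0.0000)/(79.9145−65.1934) = 0.1287. V = [p*·1.8945 + (1−p*)·0.0000]/1.1 = 1.3942. B = V − Δ·S = -7.6271.
(3,3): S=85.9296. Δ = (V_up−V_dn)/(S_up−S_dn) = (19.9397−1.8945)/(97.9597−79.9145) = 1.0000. V = [p*·19.9397 + (1−p*)·1.8945]/1.1 = 15.0023. B = V − Δ·S = -70.9273.
(2,0): S=50.1642. Δ = (V_up−V_dn)/(S_up−S_dn) = (0.0000−0.0000)/(57.1872−46.6527) = 0.0000. V = [p*·0.0000 + (1−p*)·0.0000]/1.1 = 0.0000. B = V − Δ·S = 0.0000.
(2,1): S=61.4916. Δ = (V_up−V_dn)/(S_up−S_dn) = (1.3942−0.0000)/(70.1004−57.1872) = 0.1080. V = [p*·1.3942 + (1−p*)·0.0000]/1.1 = 1.0260. B = V − Δ·S = -5.6130.
(2,2): S=75.3768. Δ = (V_up−V_dn)/(S_up−S_dn) = (15.0023−1.3942)/(85.9296−70.1004) = 0.8597. V = [p*·15.0023 + (1−p*)·1.3942]/1.1 = 11.2821. B = V − Δ·S = -53.5183.
(1,0): S=53.9400. Δ = (V_up−V_dn)/(S_up−S_dn) = (1.0260−0.0000)/(61.4916−50.1642) = 0.0906. V = [p*·1.0260 + (1−p*)·0.0000]/1.1 = 0.7551. B = V − Δ·S = -4.1308.
(1,1): S=66.1200. Δ = (V_up−V_dn)/(S_up−S_dn) = (11.2821−1.0260)/(75.3768−61.4916) = 0.7386. V = [p*·11.2821 + (1−p*)·1.0260]/1.1 = 8.4805. B = V − Δ·S = -40.3577.
(0,0): S=58.0000. Δ = (V_up−V_dn)/(S_up−S_dn) = (8.4805−0.7551)/(66.1200−53.9400) = 0.6343. V = [p*·8.4805 + (1−p*)·0.7551]/1.1 = 6.3718. B = V − Δ·S = -30.4158.
Check: Δ(0,0)·S0 + B(0,0) = 6.3718 = V0.

(0,0): Delta=0.6343 Bond=-30.4158
(1,0): Delta=0.0906 Bond=-4.1308
(1,1): Delta=0.7386 Bond=-40.3577
(2,0): Delta=0.0000 Bond=0.0000
(2,1): Delta=0.1080 Bond=-5.6130
(2,2): Delta=0.8597 Bond=-53.5183
(3,0): Delta=0.0000 Bond=0.0000
(3,1): Delta=0.0000 Bond=0.0000
(3,2): Delta=0.1287 Bond=-7.6271
(3,3): Delta=1.0000 Bond=-70.9273
V0=6.3718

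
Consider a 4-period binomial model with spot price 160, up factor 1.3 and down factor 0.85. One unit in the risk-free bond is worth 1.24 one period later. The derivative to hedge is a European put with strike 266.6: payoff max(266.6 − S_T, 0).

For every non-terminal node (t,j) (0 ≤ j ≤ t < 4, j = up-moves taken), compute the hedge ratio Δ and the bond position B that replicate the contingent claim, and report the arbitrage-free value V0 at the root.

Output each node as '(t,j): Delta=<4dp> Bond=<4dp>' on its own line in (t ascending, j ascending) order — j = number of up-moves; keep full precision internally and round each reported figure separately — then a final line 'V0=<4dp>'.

(0,0): Delta=-0.1794 Bond=31.6317
(1,0): Delta=-0.7430 Bond=115.8735
(1,1): Delta=-0.1227 Bond=27.4310
(2,0): Delta=-1.0000 Bond=173.3871
(2,1): Delta=-0.7172 Bond=139.1132
(2,2): Delta=-0.0630 Bond=17.8454
(3,0): Delta=-1.0000 Bond=215.0000
(3,1): Delta=-1.0000 Bond=215.0000
(3,2): Delta=-0.6887 Bond=165.9620
(3,3): Delta=0.0000 Bond=0.0000
V0=2.9212

No-arbitrage ⇒ martingale measure with p* = (R−d)/(u−d) = 0.8667.
Terminal payoffs: V(4,0)=183.0790, V(4,1)=138.8620, V(4,2)=71.2360, V(4,3)=0.0000, V(4,4)=0.0000
  t=3,j=0: stock 98.2600 → up 127.7380 (V=138.8620), down 83.5210 (V=183.0790). Price 116.7400; hedge Δ=-1.0000, bond B=215.0000.
  t=3,j=1: stock 150.2800 → up 195.3640 (V=71.2360), down 127.7380 (V=138.8620). Price 64.7200; hedge Δ=-1.0000, bond B=215.0000.
  t=3,j=2: stock 229.8400 → up 298.7920 (V=0.0000), down 195.3640 (V=71.2360). Price 7.6598; hedge Δ=-0.6887, bond B=165.9620.
  t=3,j=3: stock 351.5200 → up 456.9760 (V=0.0000), down 298.7920 (V=0.0000). Price 0.0000; hedge Δ=0.0000, bond B=0.0000.
  t=2,j=0: stock 115.6000 → up 150.2800 (V=64.7200), down 98.2600 (V=116.7400). Price 57.7871; hedge Δ=-1.0000, bond B=173.3871.
  t=2,j=1: stock 176.8000 → up 229.8400 (V=7.6598), down 150.2800 (V=64.7200). Price 12.3128; hedge Δ=-0.7172, bond B=139.1132.
  t=2,j=2: stock 270.4000 → up 351.5200 (V=0.0000), down 229.8400 (V=7.6598). Price 0.8236; hedge Δ=-0.0630, bond B=17.8454.
  t=1,j=0: stock 136.0000 → up 176.8000 (V=12.3128), down 115.6000 (V=57.7871). Price 14.8194; hedge Δ=-0.7430, bond B=115.8735.
  t=1,j=1: stock 208.0000 → up 270.4000 (V=0.8236), down 176.8000 (V=12.3128). Price 1.8996; hedge Δ=-0.1227, bond B=27.4310.
  t=0,j=0: stock 160.0000 → up 208.0000 (V=1.8996), down 136.0000 (V=14.8194). Price 2.9212; hedge Δ=-0.1794, bond B=31.6317.
Self-financing check: at every node Δ·S+B equals the discounted successor values.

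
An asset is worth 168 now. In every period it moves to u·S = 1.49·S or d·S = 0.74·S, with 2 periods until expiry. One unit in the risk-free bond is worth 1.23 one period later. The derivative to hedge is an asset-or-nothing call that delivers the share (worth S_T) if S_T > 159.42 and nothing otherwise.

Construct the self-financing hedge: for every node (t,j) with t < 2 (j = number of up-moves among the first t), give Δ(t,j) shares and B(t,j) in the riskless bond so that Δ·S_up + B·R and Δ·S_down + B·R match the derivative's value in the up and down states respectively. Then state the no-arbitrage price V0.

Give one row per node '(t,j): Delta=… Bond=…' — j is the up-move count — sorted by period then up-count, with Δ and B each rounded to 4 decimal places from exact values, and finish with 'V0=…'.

Risk-neutral probability p* = (R−d)/(u−d) = (1.23−0.74)/(1.49−0.74) = 0.6533.
Terminal payoffs: V(2,0)=0.0000, V(2,1)=185.2368, V(2,2)=372.9768
(1,0): S=124.3200. Δ = (V_up−V_dn)/(S_up−S_dn) = (185.2368−0.0000)/(185.2368−91.9968) = 1.9867. V = [p*·185.2368 + (1−p*)·0.0000]/1.23 = 98.3914. B = V − Δ·S = -148.5910.
(1,1): S=250.3200. Δ = (V_up−V_dn)/(S_up−S_dn) = (372.9768−185.2368)/(372.9768−185.2368) = 1.0000. V = [p*·372.9768 + (1−p*)·185.2368]/1.23 = 250.3200. B = V − Δ·S = 0.0000.
(0,0): S=168.0000. Δ = (V_up−V_dn)/(S_up−S_dn) = (250.3200−98.3914)/(250.3200−124.3200) = 1.2058. V = [p*·250.3200 + (1−p*)·98.3914]/1.23 = 160.6922. B = V − Δ·S = -41.8793.
Check: Δ(0,0)·S0 + B(0,0) = 160.6922 = V0.

(0,0): Delta=1.2058 Bond=-41.8793
(1,0): Delta=1.9867 Bond=-148.5910
(1,1): Delta=1.0000 Bond=0.0000
V0=160.6922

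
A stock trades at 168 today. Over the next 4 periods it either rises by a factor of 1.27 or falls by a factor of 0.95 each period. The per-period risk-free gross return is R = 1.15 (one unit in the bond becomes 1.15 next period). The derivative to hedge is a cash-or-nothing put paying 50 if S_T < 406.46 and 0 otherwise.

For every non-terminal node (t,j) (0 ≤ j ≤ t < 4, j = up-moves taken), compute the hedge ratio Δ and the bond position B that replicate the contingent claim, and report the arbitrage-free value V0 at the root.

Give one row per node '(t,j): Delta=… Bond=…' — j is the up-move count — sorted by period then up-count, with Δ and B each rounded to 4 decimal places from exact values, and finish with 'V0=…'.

No-arbitrage ⇒ martingale measure with p* = (R−d)/(u−d) = 0.6250.
At expiry t=4: V(4,0)=50.0000, V(4,1)=50.0000, V(4,2)=50.0000, V(4,3)=50.0000, V(4,4)=0.0000
Node (3,0) S=144.0390: V=(p*·50.0000+(1−p*)·50.0000)/1.15=43.4783; Δ=(50.0000−50.0000)/(182.9295−136.8370)=0.0000; B=V−Δ·S=43.4783
Node (3,1) S=192.5574: V=(p*·50.0000+(1−p*)·50.0000)/1.15=43.4783; Δ=(50.0000−50.0000)/(244.5479−182.9295)=0.0000; B=V−Δ·S=43.4783
Node (3,2) S=257.4188: V=(p*·50.0000+(1−p*)·50.0000)/1.15=43.4783; Δ=(50.0000−50.0000)/(326.9219−244.5479)=0.0000; B=V−Δ·S=43.4783
Node (3,3) S=344.1283: V=(p*·0.0000+(1−p*)·50.0000)/1.15=16.3043; Δ=(0.0000−50.0000)/(437.0430−326.9219)=-0.4540; B=V−Δ·S=172.5543
Node (2,0) S=151.6200: V=(p*·43.4783+(1−p*)·43.4783)/1.15=37.8072; Δ=(43.4783−43.4783)/(192.5574−144.0390)=0.0000; B=V−Δ·S=37.8072
Node (2,1) S=202.6920: V=(p*·43.4783+(1−p*)·43.4783)/1.15=37.8072; Δ=(43.4783−43.4783)/(257.4188−192.5574)=0.0000; B=V−Δ·S=37.8072
Node (2,2) S=270.9672: V=(p*·16.3043+(1−p*)·43.4783)/1.15=23.0388; Δ=(16.3043−43.4783)/(344.1283−257.4188)=-0.3134; B=V−Δ·S=107.9572
Node (1,0) S=159.6000: V=(p*·37.8072+(1−p*)·37.8072)/1.15=32.8758; Δ=(37.8072−37.8072)/(202.6920−151.6200)=0.0000; B=V−Δ·S=32.8758
Node (1,1) S=213.3600: V=(p*·23.0388+(1−p*)·37.8072)/1.15=24.8495; Δ=(23.0388−37.8072)/(270.9672−202.6920)=-0.2163; B=V−Δ·S=71.0008
Node (0,0) S=168.0000: V=(p*·24.8495+(1−p*)·32.8758)/1.15=24.2255; Δ=(24.8495−32.8758)/(213.3600−159.6000)=-0.1493; B=V−Δ·S=49.3078
Root portfolio cost Δ·168+B reproduces V0=24.2255.

(0,0): Delta=-0.1493 Bond=49.3078
(1,0): Delta=0.0000 Bond=32.8758
(1,1): Delta=-0.2163 Bond=71.0008
(2,0): Delta=0.0000 Bond=37.8072
(2,1): Delta=0.0000 Bond=37.8072
(2,2): Delta=-0.3134 Bond=107.9572
(3,0): Delta=0.0000 Bond=43.4783
(3,1): Delta=0.0000 Bond=43.4783
(3,2): Delta=0.0000 Bond=43.4783
(3,3): Delta=-0.4540 Bond=172.5543
V0=24.2255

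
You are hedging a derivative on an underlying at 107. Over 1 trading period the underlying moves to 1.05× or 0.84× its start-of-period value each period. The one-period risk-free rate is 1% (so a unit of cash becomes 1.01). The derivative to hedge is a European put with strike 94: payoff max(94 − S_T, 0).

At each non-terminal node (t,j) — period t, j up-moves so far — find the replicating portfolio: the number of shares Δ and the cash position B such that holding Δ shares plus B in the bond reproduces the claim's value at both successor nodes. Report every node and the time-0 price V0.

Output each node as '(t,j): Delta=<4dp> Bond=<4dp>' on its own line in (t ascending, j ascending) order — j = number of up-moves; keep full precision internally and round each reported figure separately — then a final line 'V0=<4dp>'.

Under the risk-neutral measure, an up-move has probability p* = (R−d)/(u−d) = 0.8095 and values discount at R = 1.01.
Terminal values V(1,·): V(1,0)=4.1200, V(1,1)=0.0000
(0,0): S=107.0000. Δ = (V_up−V_dn)/(S_up−S_dn) = (0.0000−4.1200)/(112.3500−89.8800) = -0.1834. V = [p*·0.0000 + (1−p*)·4.1200]/1.01 = 0.7770. B = V − Δ·S = 20.3960.
Self-financing check: at every node Δ·S+B equals the discounted successor values.

(0,0): Delta=-0.1834 Bond=20.3960
V0=0.7770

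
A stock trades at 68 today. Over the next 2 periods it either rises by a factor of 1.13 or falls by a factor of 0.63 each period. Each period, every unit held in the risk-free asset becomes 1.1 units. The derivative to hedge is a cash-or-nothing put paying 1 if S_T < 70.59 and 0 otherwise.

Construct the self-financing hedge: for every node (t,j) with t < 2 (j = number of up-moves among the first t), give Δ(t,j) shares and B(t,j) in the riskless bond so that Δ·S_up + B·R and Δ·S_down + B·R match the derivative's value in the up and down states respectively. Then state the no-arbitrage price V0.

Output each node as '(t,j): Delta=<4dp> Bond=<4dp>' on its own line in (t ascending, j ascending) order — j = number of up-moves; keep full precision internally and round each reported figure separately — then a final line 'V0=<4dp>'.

(0,0): Delta=-0.0251 Bond=1.8053
(1,0): Delta=0.0000 Bond=0.9091
(1,1): Delta=-0.0260 Bond=2.0545
V0=0.0962

Since d<R<u, set p* = (R−d)/(u−d) = 0.9400; price each node as the discounted p*-expectation of its children.
Terminal values V(2,·): V(2,0)=1.0000, V(2,1)=1.0000, V(2,2)=0.0000
  t=1,j=0: stock 42.8400 → up 48.4092 (V=1.0000), down 26.9892 (V=1.0000). Price 0.9091; hedge Δ=0.0000, bond B=0.9091.
  t=1,j=1: stock 76.8400 → up 86.8292 (V=0.0000), down 48.4092 (V=1.0000). Price 0.0545; hedge Δ=-0.0260, bond B=2.0545.
  t=0,j=0: stock 68.0000 → up 76.8400 (V=0.0545), down 42.8400 (V=0.9091). Price 0.0962; hedge Δ=-0.0251, bond B=1.8053.
Self-financing check: at every node Δ·S+B equals the discounted successor values.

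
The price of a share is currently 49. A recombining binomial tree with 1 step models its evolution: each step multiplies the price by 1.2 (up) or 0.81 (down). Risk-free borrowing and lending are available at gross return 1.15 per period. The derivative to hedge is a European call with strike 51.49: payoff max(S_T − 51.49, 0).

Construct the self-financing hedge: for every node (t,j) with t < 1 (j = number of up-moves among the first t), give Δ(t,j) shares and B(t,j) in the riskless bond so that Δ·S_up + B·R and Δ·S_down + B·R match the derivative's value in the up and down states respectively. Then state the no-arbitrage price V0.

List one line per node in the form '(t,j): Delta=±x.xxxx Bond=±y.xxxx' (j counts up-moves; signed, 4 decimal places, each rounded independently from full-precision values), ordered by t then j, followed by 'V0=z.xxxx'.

(0,0): Delta=0.3825 Bond=-13.2020
V0=5.5416

Under the risk-neutral measure, an up-move has probability p* = (R−d)/(u−d) = 0.8718 and values discount at R = 1.15.
At expiry t=1: V(1,0)=0.0000, V(1,1)=7.3100
(0,0): S=49.0000. Δ = (V_up−V_dn)/(S_up−S_dn) = (7.3100−0.0000)/(58.8000−39.6900) = 0.3825. V = [p*·7.3100 + (1−p*)·0.0000]/1.15 = 5.5416. B = V − Δ·S = -13.2020.
Root portfolio cost Δ·49+B reproduces V0=5.5416.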